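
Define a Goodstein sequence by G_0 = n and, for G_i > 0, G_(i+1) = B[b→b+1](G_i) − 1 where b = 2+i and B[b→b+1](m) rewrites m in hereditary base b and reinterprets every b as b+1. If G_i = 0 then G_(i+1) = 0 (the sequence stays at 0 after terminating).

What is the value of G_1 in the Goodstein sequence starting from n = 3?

3

(0) 3|_2 = 2 + 1 ↦ 3 + 1|_3 = 4 ⇒ 3
(1) 3|_3 = 3 ↦ 4|_4 = 4 ⇒ 3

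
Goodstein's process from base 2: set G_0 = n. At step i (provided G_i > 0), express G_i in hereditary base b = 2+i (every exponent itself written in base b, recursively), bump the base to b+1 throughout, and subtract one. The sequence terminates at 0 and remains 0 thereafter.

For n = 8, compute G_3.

8 —HB2→ 2^(2 + 1) —bump→ 3^(3 + 1) = 81 —(−1)→ 80
80 —HB3→ 2·3^3 + 2·3^2 + 2·3 + 2 —bump→ 2·4^4 + 2·4^2 + 2·4 + 2 = 554 —(−1)→ 553
553 —HB4→ 2·4^4 + 2·4^2 + 2·4 + 1 —bump→ 2·5^5 + 2·5^2 + 2·5 + 1 = 6311 —(−1)→ 6310
6310 —HB5→ 2·5^5 + 2·5^2 + 2·5 —bump→ 2·6^6 + 2·6^2 + 2·6 = 93396 —(−1)→ 93395

6310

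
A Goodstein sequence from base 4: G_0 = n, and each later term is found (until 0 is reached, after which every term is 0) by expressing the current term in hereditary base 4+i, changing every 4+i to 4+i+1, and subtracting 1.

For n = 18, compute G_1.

step 0: 18 = 4^2 + 2; sub 5 for 4: 5^2 + 2; = 27; G_1 = 27−1 = 26
step 1: 26 = 5^2 + 1; sub 6 for 5: 6^2 + 1; = 37; G_2 = 37−1 = 36

26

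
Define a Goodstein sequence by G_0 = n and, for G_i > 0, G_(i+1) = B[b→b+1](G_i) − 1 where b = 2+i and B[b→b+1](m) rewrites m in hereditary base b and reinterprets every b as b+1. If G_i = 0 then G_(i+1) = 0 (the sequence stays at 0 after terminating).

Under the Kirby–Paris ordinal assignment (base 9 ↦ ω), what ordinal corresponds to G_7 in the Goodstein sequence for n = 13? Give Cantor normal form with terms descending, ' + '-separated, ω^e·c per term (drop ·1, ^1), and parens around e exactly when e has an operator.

step 0: 13 = 2^(2 + 1) + 2^2 + 1; sub 3 for 2: 3^(3 + 1) + 3^3 + 1; = 109; G_1 = 109−1 = 108
step 1: 108 = 3^(3 + 1) + 3^3; sub 4 for 3: 4^(4 + 1) + 4^4; = 1280; G_2 = 1280−1 = 1279
step 2: 1279 = 4^(4 + 1) + 3·4^3 + 3·4^2 + 3·4 + 3; sub 5 for 4: 5^(5 + 1) + 3·5^3 + 3·5^2 + 3·5 + 3; = 16093; G_3 = 16093−1 = 16092
step 3: 16092 = 5^(5 + 1) + 3·5^3 + 3·5^2 + 3·5 + 2; sub 6 for 5: 6^(6 + 1) + 3·6^3 + 3·6^2 + 3·6 + 2; = 280712; G_4 = 280712−1 = 280711
step 4: 280711 = 6^(6 + 1) + 3·6^3 + 3·6^2 + 3·6 + 1; sub 7 for 6: 7^(7 + 1) + 3·7^3 + 3·7^2 + 3·7 + 1; = 5765999; G_5 = 5765999−1 = 5765998
step 5: 5765998 = 7^(7 + 1) + 3·7^3 + 3·7^2 + 3·7; sub 8 for 7: 8^(8 + 1) + 3·8^3 + 3·8^2 + 3·8; = 134219480; G_6 = 134219480−1 = 134219479
step 6: 134219479 = 8^(8 + 1) + 3·8^3 + 3·8^2 + 2·8 + 7; sub 9 for 8: 9^(9 + 1) + 3·9^3 + 3·9^2 + 2·9 + 7; = 3486786856; G_7 = 3486786856−1 = 3486786855

ω^(ω + 1) + ω^3·3 + ω^2·3 + ω·2 + 6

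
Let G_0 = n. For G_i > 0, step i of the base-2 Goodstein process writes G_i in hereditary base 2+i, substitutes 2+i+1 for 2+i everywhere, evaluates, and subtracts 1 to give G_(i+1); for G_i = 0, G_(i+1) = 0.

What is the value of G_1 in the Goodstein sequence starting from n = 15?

111

base 2: 15 = 2^(2 + 1) + 2^2 + 2 + 1; at 3: 3^(3 + 1) + 3^3 + 3 + 1 = 112; next = 111
base 3: 111 = 3^(3 + 1) + 3^3 + 3; at 4: 4^(4 + 1) + 4^4 + 4 = 1284; next = 1283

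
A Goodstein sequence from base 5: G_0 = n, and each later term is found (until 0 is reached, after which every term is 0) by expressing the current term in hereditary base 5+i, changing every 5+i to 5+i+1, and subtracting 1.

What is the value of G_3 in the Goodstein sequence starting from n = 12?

(0) 12|_5 = 2·5 + 2 ↦ 2·6 + 2|_6 = 14 ⇒ 13
(1) 13|_6 = 2·6 + 1 ↦ 2·7 + 1|_7 = 15 ⇒ 14
(2) 14|_7 = 2·7 ↦ 2·8|_8 = 16 ⇒ 15
(3) 15|_8 = 8 + 7 ↦ 9 + 7|_9 = 16 ⇒ 15

15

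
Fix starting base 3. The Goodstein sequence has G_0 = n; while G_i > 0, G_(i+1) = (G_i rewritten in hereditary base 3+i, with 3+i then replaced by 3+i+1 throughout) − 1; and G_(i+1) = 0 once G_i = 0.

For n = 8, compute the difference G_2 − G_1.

1

8 —HB3→ 2·3 + 2 —bump→ 2·4 + 2 = 10 —(−1)→ 9
9 —HB4→ 2·4 + 1 —bump→ 2·5 + 1 = 11 —(−1)→ 10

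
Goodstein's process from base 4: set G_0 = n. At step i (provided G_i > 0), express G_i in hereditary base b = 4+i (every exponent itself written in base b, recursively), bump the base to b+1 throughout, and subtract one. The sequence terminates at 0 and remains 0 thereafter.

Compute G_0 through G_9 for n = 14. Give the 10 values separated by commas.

[0] 14 ≡ 3·4 + 2 (base 4). Lift 5: 17. −1: 16.
[1] 16 ≡ 3·5 + 1 (base 5). Lift 6: 19. −1: 18.
[2] 18 ≡ 3·6 (base 6). Lift 7: 21. −1: 20.
[3] 20 ≡ 2·7 + 6 (base 7). Lift 8: 22. −1: 21.
[4] 21 ≡ 2·8 + 5 (base 8). Lift 9: 23. −1: 22.
[5] 22 ≡ 2·9 + 4 (base 9). Lift 10: 24. −1: 23.
[6] 23 ≡ 2·10 + 3 (base 10). Lift 11: 25. −1: 24.
[7] 24 ≡ 2·11 + 2 (base 11). Lift 12: 26. −1: 25.
[8] 25 ≡ 2·12 + 1 (base 12). Lift 13: 27. −1: 26.

14, 16, 18, 20, 21, 22, 23, 24, 25, 26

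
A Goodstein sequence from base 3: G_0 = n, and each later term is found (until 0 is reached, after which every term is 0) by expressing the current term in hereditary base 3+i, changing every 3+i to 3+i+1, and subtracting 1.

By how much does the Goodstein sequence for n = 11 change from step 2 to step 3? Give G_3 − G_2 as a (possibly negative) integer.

base 3: 11 = 3^2 + 2; at 4: 4^2 + 2 = 18; next = 17
base 4: 17 = 4^2 + 1; at 5: 5^2 + 1 = 26; next = 25
base 5: 25 = 5^2; at 6: 6^2 = 36; next = 35

10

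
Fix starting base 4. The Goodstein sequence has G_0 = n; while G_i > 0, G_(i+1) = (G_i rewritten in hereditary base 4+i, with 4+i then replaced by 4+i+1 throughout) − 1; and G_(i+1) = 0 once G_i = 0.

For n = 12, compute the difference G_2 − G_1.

base 4: 12 = 3·4; at 5: 3·5 = 15; next = 14
base 5: 14 = 2·5 + 4; at 6: 2·6 + 4 = 16; next = 15

1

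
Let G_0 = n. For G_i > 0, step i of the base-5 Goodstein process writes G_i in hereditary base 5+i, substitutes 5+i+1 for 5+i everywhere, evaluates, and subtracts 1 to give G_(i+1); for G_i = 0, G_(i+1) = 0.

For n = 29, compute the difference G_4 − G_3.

G_0 = 29. HB_5(29) = 5^2 + 4. Bump = 40. G_1 = 39.
G_1 = 39. HB_6(39) = 6^2 + 3. Bump = 52. G_2 = 51.
G_2 = 51. HB_7(51) = 7^2 + 2. Bump = 66. G_3 = 65.
G_3 = 65. HB_8(65) = 8^2 + 1. Bump = 82. G_4 = 81.

16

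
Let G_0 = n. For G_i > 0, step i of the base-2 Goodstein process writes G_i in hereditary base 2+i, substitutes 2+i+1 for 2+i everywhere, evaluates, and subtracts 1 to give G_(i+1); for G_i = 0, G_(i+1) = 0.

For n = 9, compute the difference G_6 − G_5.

base 2: 9 = 2^(2 + 1) + 1; at 3: 3^(3 + 1) + 1 = 82; next = 81
base 3: 81 = 3^(3 + 1); at 4: 4^(4 + 1) = 1024; next = 1023
base 4: 1023 = 3·4^4 + 3·4^3 + 3·4^2 + 3·4 + 3; at 5: 3·5^5 + 3·5^3 + 3·5^2 + 3·5 + 3 = 9843; next = 9842
base 5: 9842 = 3·5^5 + 3·5^3 + 3·5^2 + 3·5 + 2; at 6: 3·6^6 + 3·6^3 + 3·6^2 + 3·6 + 2 = 140744; next = 140743
base 6: 140743 = 3·6^6 + 3·6^3 + 3·6^2 + 3·6 + 1; at 7: 3·7^7 + 3·7^3 + 3·7^2 + 3·7 + 1 = 2471827; next = 2471826
base 7: 2471826 = 3·7^7 + 3·7^3 + 3·7^2 + 3·7; at 8: 3·8^8 + 3·8^3 + 3·8^2 + 3·8 = 50333400; next = 50333399

47861573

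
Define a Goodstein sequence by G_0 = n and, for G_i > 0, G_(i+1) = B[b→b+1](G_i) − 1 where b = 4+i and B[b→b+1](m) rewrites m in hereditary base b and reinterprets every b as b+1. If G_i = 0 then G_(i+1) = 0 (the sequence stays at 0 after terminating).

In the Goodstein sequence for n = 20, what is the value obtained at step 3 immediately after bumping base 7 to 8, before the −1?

66

[0] 20 ≡ 4^2 + 4 (base 4). Lift 5: 30. −1: 29.
[1] 29 ≡ 5^2 + 4 (base 5). Lift 6: 40. −1: 39.
[2] 39 ≡ 6^2 + 3 (base 6). Lift 7: 52. −1: 51.
[3] 51 ≡ 7^2 + 2 (base 7). Lift 8: 66. −1: 65.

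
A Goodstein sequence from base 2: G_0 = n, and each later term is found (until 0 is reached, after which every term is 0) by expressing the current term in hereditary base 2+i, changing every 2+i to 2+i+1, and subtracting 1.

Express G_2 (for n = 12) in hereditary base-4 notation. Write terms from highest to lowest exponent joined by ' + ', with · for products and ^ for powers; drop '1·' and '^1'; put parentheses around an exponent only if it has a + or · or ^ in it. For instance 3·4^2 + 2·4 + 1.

12 —HB2→ 2^(2 + 1) + 2^2 —bump→ 3^(3 + 1) + 3^3 = 108 —(−1)→ 107
107 —HB3→ 3^(3 + 1) + 2·3^2 + 2·3 + 2 —bump→ 4^(4 + 1) + 2·4^2 + 2·4 + 2 = 1066 —(−1)→ 1065
1065 —HB4→ 4^(4 + 1) + 2·4^2 + 2·4 + 1 —bump→ 5^(5 + 1) + 2·5^2 + 2·5 + 1 = 15686 —(−1)→ 15685

4^(4 + 1) + 2·4^2 + 2·4 + 1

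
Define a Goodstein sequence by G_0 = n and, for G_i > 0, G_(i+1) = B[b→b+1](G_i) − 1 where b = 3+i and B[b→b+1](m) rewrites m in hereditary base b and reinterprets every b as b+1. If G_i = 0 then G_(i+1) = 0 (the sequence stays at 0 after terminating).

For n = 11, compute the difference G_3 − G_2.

[0] 11 ≡ 3^2 + 2 (base 3). Lift 4: 18. −1: 17.
[1] 17 ≡ 4^2 + 1 (base 4). Lift 5: 26. −1: 25.
[2] 25 ≡ 5^2 (base 5). Lift 6: 36. −1: 35.

10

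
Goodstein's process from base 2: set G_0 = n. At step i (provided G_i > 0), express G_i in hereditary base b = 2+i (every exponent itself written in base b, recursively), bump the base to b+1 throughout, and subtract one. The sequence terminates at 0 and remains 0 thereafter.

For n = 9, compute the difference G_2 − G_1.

942

step 0: 9 = 2^(2 + 1) + 1; sub 3 for 2: 3^(3 + 1) + 1; = 82; G_1 = 82−1 = 81
step 1: 81 = 3^(3 + 1); sub 4 for 3: 4^(4 + 1); = 1024; G_2 = 1024−1 = 1023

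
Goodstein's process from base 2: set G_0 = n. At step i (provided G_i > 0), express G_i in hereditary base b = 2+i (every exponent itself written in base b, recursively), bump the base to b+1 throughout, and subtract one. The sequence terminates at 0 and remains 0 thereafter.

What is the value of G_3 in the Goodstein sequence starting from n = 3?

2

step 0: 3 = 2 + 1; sub 3 for 2: 3 + 1; = 4; G_1 = 4−1 = 3
step 1: 3 = 3; sub 4 for 3: 4; = 4; G_2 = 4−1 = 3
step 2: 3 = 3; sub 5 for 4: 3; = 3; G_3 = 3−1 = 2
step 3: 2 = 2; sub 6 for 5: 2; = 2; G_4 = 2−1 = 1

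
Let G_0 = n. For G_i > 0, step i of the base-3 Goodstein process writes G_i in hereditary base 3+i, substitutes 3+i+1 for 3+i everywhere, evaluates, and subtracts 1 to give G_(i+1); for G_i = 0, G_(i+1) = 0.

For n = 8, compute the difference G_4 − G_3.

[0] 8 ≡ 2·3 + 2 (base 3). Lift 4: 10. −1: 9.
[1] 9 ≡ 2·4 + 1 (base 4). Lift 5: 11. −1: 10.
[2] 10 ≡ 2·5 (base 5). Lift 6: 12. −1: 11.
[3] 11 ≡ 6 + 5 (base 6). Lift 7: 12. −1: 11.

0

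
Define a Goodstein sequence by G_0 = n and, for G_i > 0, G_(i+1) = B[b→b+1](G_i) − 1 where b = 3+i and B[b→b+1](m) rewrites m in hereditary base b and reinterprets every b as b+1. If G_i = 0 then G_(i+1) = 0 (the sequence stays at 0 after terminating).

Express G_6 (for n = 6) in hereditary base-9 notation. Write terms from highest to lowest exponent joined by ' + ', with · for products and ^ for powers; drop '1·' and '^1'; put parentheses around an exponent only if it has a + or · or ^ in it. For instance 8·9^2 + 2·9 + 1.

6

[0] 6 ≡ 2·3 (base 3). Lift 4: 8. −1: 7.
[1] 7 ≡ 4 + 3 (base 4). Lift 5: 8. −1: 7.
[2] 7 ≡ 5 + 2 (base 5). Lift 6: 8. −1: 7.
[3] 7 ≡ 6 + 1 (base 6). Lift 7: 8. −1: 7.
[4] 7 ≡ 7 (base 7). Lift 8: 8. −1: 7.
[5] 7 ≡ 7 (base 8). Lift 9: 7. −1: 6.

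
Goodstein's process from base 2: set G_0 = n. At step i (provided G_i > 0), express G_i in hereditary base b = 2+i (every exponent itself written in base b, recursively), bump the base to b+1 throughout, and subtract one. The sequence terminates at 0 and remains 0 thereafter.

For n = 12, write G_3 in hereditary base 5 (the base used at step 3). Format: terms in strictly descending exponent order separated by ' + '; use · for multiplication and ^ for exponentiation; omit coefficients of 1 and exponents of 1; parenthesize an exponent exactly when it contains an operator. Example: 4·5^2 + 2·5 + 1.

step 0: 12 = 2^(2 + 1) + 2^2; sub 3 for 2: 3^(3 + 1) + 3^3; = 108; G_1 = 108−1 = 107
step 1: 107 = 3^(3 + 1) + 2·3^2 + 2·3 + 2; sub 4 for 3: 4^(4 + 1) + 2·4^2 + 2·4 + 2; = 1066; G_2 = 1066−1 = 1065
step 2: 1065 = 4^(4 + 1) + 2·4^2 + 2·4 + 1; sub 5 for 4: 5^(5 + 1) + 2·5^2 + 2·5 + 1; = 15686; G_3 = 15686−1 = 15685
step 3: 15685 = 5^(5 + 1) + 2·5^2 + 2·5; sub 6 for 5: 6^(6 + 1) + 2·6^2 + 2·6; = 280020; G_4 = 280020−1 = 280019

5^(5 + 1) + 2·5^2 + 2·5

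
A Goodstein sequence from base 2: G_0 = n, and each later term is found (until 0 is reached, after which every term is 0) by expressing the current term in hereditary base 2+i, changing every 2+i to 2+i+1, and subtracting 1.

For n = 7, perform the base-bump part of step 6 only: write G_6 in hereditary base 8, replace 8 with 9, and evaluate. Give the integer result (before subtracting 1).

[0] 7 ≡ 2^2 + 2 + 1 (base 2). Lift 3: 31. −1: 30.
[1] 30 ≡ 3^3 + 3 (base 3). Lift 4: 260. −1: 259.
[2] 259 ≡ 4^4 + 3 (base 4). Lift 5: 3128. −1: 3127.
[3] 3127 ≡ 5^5 + 2 (base 5). Lift 6: 46658. −1: 46657.
[4] 46657 ≡ 6^6 + 1 (base 6). Lift 7: 823544. −1: 823543.
[5] 823543 ≡ 7^7 (base 7). Lift 8: 16777216. −1: 16777215.
[6] 16777215 ≡ 7·8^7 + 7·8^6 + 7·8^5 + 7·8^4 + 7·8^3 + 7·8^2 + 7·8 + 7 (base 8). Lift 9: 37665880. −1: 37665879.

37665880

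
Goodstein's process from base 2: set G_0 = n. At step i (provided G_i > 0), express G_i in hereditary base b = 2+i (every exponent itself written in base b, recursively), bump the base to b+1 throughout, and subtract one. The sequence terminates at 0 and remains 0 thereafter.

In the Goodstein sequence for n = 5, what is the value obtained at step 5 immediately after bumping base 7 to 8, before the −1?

1752

(0) 5|_2 = 2^2 + 1 ↦ 3^3 + 1|_3 = 28 ⇒ 27
(1) 27|_3 = 3^3 ↦ 4^4|_4 = 256 ⇒ 255
(2) 255|_4 = 3·4^3 + 3·4^2 + 3·4 + 3 ↦ 3·5^3 + 3·5^2 + 3·5 + 3|_5 = 468 ⇒ 467
(3) 467|_5 = 3·5^3 + 3·5^2 + 3·5 + 2 ↦ 3·6^3 + 3·6^2 + 3·6 + 2|_6 = 776 ⇒ 775
(4) 775|_6 = 3·6^3 + 3·6^2 + 3·6 + 1 ↦ 3·7^3 + 3·7^2 + 3·7 + 1|_7 = 1198 ⇒ 1197
(5) 1197|_7 = 3·7^3 + 3·7^2 + 3·7 ↦ 3·8^3 + 3·8^2 + 3·8|_8 = 1752 ⇒ 1751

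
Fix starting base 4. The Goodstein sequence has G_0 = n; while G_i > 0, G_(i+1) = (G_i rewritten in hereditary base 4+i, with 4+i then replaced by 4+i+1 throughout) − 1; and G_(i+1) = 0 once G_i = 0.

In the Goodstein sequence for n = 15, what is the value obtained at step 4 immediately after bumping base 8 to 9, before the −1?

25

[0] 15 ≡ 3·4 + 3 (base 4). Lift 5: 18. −1: 17.
[1] 17 ≡ 3·5 + 2 (base 5). Lift 6: 20. −1: 19.
[2] 19 ≡ 3·6 + 1 (base 6). Lift 7: 22. −1: 21.
[3] 21 ≡ 3·7 (base 7). Lift 8: 24. −1: 23.
[4] 23 ≡ 2·8 + 7 (base 8). Lift 9: 25. −1: 24.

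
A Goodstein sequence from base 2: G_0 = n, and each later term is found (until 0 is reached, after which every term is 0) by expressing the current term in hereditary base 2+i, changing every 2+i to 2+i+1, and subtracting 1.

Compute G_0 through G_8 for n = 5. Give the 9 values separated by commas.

5, 27, 255, 467, 775, 1197, 1751, 2454, 3325

[0] 5 ≡ 2^2 + 1 (base 2). Lift 3: 28. −1: 27.
[1] 27 ≡ 3^3 (base 3). Lift 4: 256. −1: 255.
[2] 255 ≡ 3·4^3 + 3·4^2 + 3·4 + 3 (base 4). Lift 5: 468. −1: 467.
[3] 467 ≡ 3·5^3 + 3·5^2 + 3·5 + 2 (base 5). Lift 6: 776. −1: 775.
[4] 775 ≡ 3·6^3 + 3·6^2 + 3·6 + 1 (base 6). Lift 7: 1198. −1: 1197.
[5] 1197 ≡ 3·7^3 + 3·7^2 + 3·7 (base 7). Lift 8: 1752. −1: 1751.
[6] 1751 ≡ 3·8^3 + 3·8^2 + 2·8 + 7 (base 8). Lift 9: 2455. −1: 2454.
[7] 2454 ≡ 3·9^3 + 3·9^2 + 2·9 + 6 (base 9). Lift 10: 3326. −1: 3325.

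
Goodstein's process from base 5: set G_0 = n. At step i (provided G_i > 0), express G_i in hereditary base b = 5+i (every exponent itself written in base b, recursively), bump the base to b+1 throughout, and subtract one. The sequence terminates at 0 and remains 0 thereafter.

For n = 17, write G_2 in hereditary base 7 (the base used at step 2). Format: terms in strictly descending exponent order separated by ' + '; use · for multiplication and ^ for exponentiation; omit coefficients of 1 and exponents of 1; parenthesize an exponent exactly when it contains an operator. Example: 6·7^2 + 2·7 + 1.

i=0: 17 = 3·5 + 2 (b=5); 5→6: 3·6 + 2 = 20; 20−1 = 19
i=1: 19 = 3·6 + 1 (b=6); 6→7: 3·7 + 1 = 22; 22−1 = 21
i=2: 21 = 3·7 (b=7); 7→8: 3·8 = 24; 24−1 = 23

3·7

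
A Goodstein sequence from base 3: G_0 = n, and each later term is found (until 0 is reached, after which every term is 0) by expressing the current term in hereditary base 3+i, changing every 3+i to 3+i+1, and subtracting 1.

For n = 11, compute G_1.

17

step 0: 11 = 3^2 + 2; sub 4 for 3: 4^2 + 2; = 18; G_1 = 18−1 = 17
step 1: 17 = 4^2 + 1; sub 5 for 4: 5^2 + 1; = 26; G_2 = 26−1 = 25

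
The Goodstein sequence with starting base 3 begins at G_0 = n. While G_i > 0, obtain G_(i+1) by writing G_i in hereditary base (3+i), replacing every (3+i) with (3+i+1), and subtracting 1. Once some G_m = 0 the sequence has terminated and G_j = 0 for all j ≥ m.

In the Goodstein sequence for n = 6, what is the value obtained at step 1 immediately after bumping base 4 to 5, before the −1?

8

i=0: 6 = 2·3 (b=3); 3→4: 2·4 = 8; 8−1 = 7
i=1: 7 = 4 + 3 (b=4); 4→5: 5 + 3 = 8; 8−1 = 7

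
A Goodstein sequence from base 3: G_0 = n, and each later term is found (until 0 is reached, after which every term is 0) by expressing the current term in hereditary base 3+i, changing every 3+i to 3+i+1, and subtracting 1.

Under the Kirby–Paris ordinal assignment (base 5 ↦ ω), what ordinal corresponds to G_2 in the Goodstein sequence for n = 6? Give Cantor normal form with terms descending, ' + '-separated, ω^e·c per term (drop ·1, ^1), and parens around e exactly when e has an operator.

G_0=6  [base 3] 2·3  →[3↦4]→  2·4 = 8  −1 ⇒ G_1=7
G_1=7  [base 4] 4 + 3  →[4↦5]→  5 + 3 = 8  −1 ⇒ G_2=7
G_2=7  [base 5] 5 + 2  →[5↦6]→  6 + 2 = 8  −1 ⇒ G_3=7

ω + 2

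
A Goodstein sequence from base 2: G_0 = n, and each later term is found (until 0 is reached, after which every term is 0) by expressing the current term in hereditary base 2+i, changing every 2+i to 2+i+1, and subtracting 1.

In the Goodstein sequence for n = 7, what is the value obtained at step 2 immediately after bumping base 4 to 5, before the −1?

3128

[0] 7 ≡ 2^2 + 2 + 1 (base 2). Lift 3: 31. −1: 30.
[1] 30 ≡ 3^3 + 3 (base 3). Lift 4: 260. −1: 259.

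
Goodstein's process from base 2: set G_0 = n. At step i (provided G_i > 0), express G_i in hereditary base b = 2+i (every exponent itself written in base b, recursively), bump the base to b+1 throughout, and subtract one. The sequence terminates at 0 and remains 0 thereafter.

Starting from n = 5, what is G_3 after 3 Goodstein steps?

467

(0) 5|_2 = 2^2 + 1 ↦ 3^3 + 1|_3 = 28 ⇒ 27
(1) 27|_3 = 3^3 ↦ 4^4|_4 = 256 ⇒ 255
(2) 255|_4 = 3·4^3 + 3·4^2 + 3·4 + 3 ↦ 3·5^3 + 3·5^2 + 3·5 + 3|_5 = 468 ⇒ 467
(3) 467|_5 = 3·5^3 + 3·5^2 + 3·5 + 2 ↦ 3·6^3 + 3·6^2 + 3·6 + 2|_6 = 776 ⇒ 775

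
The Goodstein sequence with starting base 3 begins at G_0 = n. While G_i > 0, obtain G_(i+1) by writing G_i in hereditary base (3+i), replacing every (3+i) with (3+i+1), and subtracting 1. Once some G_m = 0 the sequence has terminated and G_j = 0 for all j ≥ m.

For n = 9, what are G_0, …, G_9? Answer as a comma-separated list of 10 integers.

9, 15, 17, 19, 21, 23, 24, 25, 26, 27

base 3: 9 = 3^2; at 4: 4^2 = 16; next = 15
base 4: 15 = 3·4 + 3; at 5: 3·5 + 3 = 18; next = 17
base 5: 17 = 3·5 + 2; at 6: 3·6 + 2 = 20; next = 19
base 6: 19 = 3·6 + 1; at 7: 3·7 + 1 = 22; next = 21
base 7: 21 = 3·7; at 8: 3·8 = 24; next = 23
base 8: 23 = 2·8 + 7; at 9: 2·9 + 7 = 25; next = 24
base 9: 24 = 2·9 + 6; at 10: 2·10 + 6 = 26; next = 25
base 10: 25 = 2·10 + 5; at 11: 2·11 + 5 = 27; next = 26
base 11: 26 = 2·11 + 4; at 12: 2·12 + 4 = 28; next = 27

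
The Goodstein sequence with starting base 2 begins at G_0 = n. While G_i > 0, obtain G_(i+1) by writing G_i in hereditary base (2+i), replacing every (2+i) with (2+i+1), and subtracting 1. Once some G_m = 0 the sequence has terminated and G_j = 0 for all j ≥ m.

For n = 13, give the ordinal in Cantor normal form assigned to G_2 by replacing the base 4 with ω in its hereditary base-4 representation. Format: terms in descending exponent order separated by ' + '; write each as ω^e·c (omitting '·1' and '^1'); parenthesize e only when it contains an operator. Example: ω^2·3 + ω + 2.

ω^(ω + 1) + ω^3·3 + ω^2·3 + ω·3 + 3

step 0: 13 = 2^(2 + 1) + 2^2 + 1; sub 3 for 2: 3^(3 + 1) + 3^3 + 1; = 109; G_1 = 109−1 = 108
step 1: 108 = 3^(3 + 1) + 3^3; sub 4 for 3: 4^(4 + 1) + 4^4; = 1280; G_2 = 1280−1 = 1279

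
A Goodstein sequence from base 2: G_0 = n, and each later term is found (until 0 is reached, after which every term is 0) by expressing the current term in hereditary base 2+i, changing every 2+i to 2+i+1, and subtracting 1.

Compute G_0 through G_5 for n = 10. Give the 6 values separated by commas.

10, 83, 1025, 15625, 279935, 4215754

G_0 = 10. HB_2(10) = 2^(2 + 1) + 2. Bump = 84. G_1 = 83.
G_1 = 83. HB_3(83) = 3^(3 + 1) + 2. Bump = 1026. G_2 = 1025.
G_2 = 1025. HB_4(1025) = 4^(4 + 1) + 1. Bump = 15626. G_3 = 15625.
G_3 = 15625. HB_5(15625) = 5^(5 + 1). Bump = 279936. G_4 = 279935.
G_4 = 279935. HB_6(279935) = 5·6^6 + 5·6^5 + 5·6^4 + 5·6^3 + 5·6^2 + 5·6 + 5. Bump = 4215755. G_5 = 4215754.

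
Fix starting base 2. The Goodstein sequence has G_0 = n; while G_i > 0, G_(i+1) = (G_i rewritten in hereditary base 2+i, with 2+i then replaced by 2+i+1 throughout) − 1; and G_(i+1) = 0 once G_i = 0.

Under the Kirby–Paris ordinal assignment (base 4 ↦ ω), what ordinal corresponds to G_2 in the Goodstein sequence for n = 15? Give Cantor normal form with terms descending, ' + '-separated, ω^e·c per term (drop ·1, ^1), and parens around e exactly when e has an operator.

(0) 15|_2 = 2^(2 + 1) + 2^2 + 2 + 1 ↦ 3^(3 + 1) + 3^3 + 3 + 1|_3 = 112 ⇒ 111
(1) 111|_3 = 3^(3 + 1) + 3^3 + 3 ↦ 4^(4 + 1) + 4^4 + 4|_4 = 1284 ⇒ 1283
(2) 1283|_4 = 4^(4 + 1) + 4^4 + 3 ↦ 5^(5 + 1) + 5^5 + 3|_5 = 18753 ⇒ 18752

ω^(ω + 1) + ω^ω + 3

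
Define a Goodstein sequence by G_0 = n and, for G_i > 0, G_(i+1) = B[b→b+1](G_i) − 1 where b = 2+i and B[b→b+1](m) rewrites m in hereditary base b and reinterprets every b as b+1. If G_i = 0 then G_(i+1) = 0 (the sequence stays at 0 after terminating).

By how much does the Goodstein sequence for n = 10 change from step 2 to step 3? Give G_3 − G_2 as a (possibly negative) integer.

[0] 10 ≡ 2^(2 + 1) + 2 (base 2). Lift 3: 84. −1: 83.
[1] 83 ≡ 3^(3 + 1) + 2 (base 3). Lift 4: 1026. −1: 1025.
[2] 1025 ≡ 4^(4 + 1) + 1 (base 4). Lift 5: 15626. −1: 15625.

14600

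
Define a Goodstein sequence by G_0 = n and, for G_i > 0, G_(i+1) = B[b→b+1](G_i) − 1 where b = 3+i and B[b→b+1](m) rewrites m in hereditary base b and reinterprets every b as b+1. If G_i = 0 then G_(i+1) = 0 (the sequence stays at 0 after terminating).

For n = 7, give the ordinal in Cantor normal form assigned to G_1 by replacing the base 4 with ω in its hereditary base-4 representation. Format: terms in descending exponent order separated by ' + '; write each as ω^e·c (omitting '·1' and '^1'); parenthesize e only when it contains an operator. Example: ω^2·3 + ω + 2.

G_0=7  [base 3] 2·3 + 1  →[3↦4]→  2·4 + 1 = 9  −1 ⇒ G_1=8
G_1=8  [base 4] 2·4  →[4↦5]→  2·5 = 10  −1 ⇒ G_2=9

ω·2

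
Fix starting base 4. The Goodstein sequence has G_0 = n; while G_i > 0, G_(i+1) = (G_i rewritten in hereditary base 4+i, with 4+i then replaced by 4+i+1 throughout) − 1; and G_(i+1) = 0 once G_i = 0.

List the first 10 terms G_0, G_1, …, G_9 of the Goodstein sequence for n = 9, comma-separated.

9, 10, 11, 11, 11, 11, 11, 11, 11, 10

[0] 9 ≡ 2·4 + 1 (base 4). Lift 5: 11. −1: 10.
[1] 10 ≡ 2·5 (base 5). Lift 6: 12. −1: 11.
[2] 11 ≡ 6 + 5 (base 6). Lift 7: 12. −1: 11.
[3] 11 ≡ 7 + 4 (base 7). Lift 8: 12. −1: 11.
[4] 11 ≡ 8 + 3 (base 8). Lift 9: 12. −1: 11.
[5] 11 ≡ 9 + 2 (base 9). Lift 10: 12. −1: 11.
[6] 11 ≡ 10 + 1 (base 10). Lift 11: 12. −1: 11.
[7] 11 ≡ 11 (base 11). Lift 12: 12. −1: 11.
[8] 11 ≡ 11 (base 12). Lift 13: 11. −1: 10.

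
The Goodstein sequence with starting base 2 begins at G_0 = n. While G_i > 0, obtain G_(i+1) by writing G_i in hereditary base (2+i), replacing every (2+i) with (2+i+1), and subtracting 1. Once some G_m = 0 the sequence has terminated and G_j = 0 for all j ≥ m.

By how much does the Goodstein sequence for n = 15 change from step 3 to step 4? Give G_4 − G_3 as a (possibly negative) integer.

307841

step 0: 15 = 2^(2 + 1) + 2^2 + 2 + 1; sub 3 for 2: 3^(3 + 1) + 3^3 + 3 + 1; = 112; G_1 = 112−1 = 111
step 1: 111 = 3^(3 + 1) + 3^3 + 3; sub 4 for 3: 4^(4 + 1) + 4^4 + 4; = 1284; G_2 = 1284−1 = 1283
step 2: 1283 = 4^(4 + 1) + 4^4 + 3; sub 5 for 4: 5^(5 + 1) + 5^5 + 3; = 18753; G_3 = 18753−1 = 18752
step 3: 18752 = 5^(5 + 1) + 5^5 + 2; sub 6 for 5: 6^(6 + 1) + 6^6 + 2; = 326594; G_4 = 326594−1 = 326593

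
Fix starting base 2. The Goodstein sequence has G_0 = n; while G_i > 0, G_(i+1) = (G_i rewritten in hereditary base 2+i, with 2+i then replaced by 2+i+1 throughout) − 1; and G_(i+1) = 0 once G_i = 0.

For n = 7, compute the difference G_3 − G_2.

G_0=7  [base 2] 2^2 + 2 + 1  →[2↦3]→  3^3 + 3 + 1 = 31  −1 ⇒ G_1=30
G_1=30  [base 3] 3^3 + 3  →[3↦4]→  4^4 + 4 = 260  −1 ⇒ G_2=259
G_2=259  [base 4] 4^4 + 3  →[4↦5]→  5^5 + 3 = 3128  −1 ⇒ G_3=3127

2868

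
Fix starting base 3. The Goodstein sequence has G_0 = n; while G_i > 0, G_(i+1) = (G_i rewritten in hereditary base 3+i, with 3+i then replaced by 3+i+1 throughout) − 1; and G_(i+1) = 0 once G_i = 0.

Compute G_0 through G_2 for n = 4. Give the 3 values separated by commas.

4, 4, 4

G_0 = 4. HB_3(4) = 3 + 1. Bump = 5. G_1 = 4.
G_1 = 4. HB_4(4) = 4. Bump = 5. G_2 = 4.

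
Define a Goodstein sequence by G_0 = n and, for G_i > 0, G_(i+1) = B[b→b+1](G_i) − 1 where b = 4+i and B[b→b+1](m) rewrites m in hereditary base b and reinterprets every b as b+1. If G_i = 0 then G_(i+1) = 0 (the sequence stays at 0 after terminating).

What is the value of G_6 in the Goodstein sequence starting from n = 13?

(0) 13|_4 = 3·4 + 1 ↦ 3·5 + 1|_5 = 16 ⇒ 15
(1) 15|_5 = 3·5 ↦ 3·6|_6 = 18 ⇒ 17
(2) 17|_6 = 2·6 + 5 ↦ 2·7 + 5|_7 = 19 ⇒ 18
(3) 18|_7 = 2·7 + 4 ↦ 2·8 + 4|_8 = 20 ⇒ 19
(4) 19|_8 = 2·8 + 3 ↦ 2·9 + 3|_9 = 21 ⇒ 20
(5) 20|_9 = 2·9 + 2 ↦ 2·10 + 2|_10 = 22 ⇒ 21
(6) 21|_10 = 2·10 + 1 ↦ 2·11 + 1|_11 = 23 ⇒ 22

21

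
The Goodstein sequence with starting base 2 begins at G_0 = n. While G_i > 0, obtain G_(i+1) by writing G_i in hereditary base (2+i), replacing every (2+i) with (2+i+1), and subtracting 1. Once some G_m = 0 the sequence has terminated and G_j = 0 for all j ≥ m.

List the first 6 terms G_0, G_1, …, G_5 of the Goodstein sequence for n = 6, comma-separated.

(0) 6|_2 = 2^2 + 2 ↦ 3^3 + 3|_3 = 30 ⇒ 29
(1) 29|_3 = 3^3 + 2 ↦ 4^4 + 2|_4 = 258 ⇒ 257
(2) 257|_4 = 4^4 + 1 ↦ 5^5 + 1|_5 = 3126 ⇒ 3125
(3) 3125|_5 = 5^5 ↦ 6^6|_6 = 46656 ⇒ 46655
(4) 46655|_6 = 5·6^5 + 5·6^4 + 5·6^3 + 5·6^2 + 5·6 + 5 ↦ 5·7^5 + 5·7^4 + 5·7^3 + 5·7^2 + 5·7 + 5|_7 = 98040 ⇒ 98039

6, 29, 257, 3125, 46655, 98039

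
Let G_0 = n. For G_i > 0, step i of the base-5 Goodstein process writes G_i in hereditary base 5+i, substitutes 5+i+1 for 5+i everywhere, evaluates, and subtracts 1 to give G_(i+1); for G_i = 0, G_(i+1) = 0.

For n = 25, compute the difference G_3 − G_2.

[0] 25 ≡ 5^2 (base 5). Lift 6: 36. −1: 35.
[1] 35 ≡ 5·6 + 5 (base 6). Lift 7: 40. −1: 39.
[2] 39 ≡ 5·7 + 4 (base 7). Lift 8: 44. −1: 43.

4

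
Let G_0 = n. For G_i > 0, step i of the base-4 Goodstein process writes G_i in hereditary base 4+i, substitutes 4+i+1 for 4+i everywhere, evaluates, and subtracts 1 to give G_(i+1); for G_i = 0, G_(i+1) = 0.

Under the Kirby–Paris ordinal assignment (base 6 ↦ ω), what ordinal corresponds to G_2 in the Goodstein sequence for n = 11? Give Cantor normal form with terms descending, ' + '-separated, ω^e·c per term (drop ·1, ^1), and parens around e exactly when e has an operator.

G_0=11  [base 4] 2·4 + 3  →[4↦5]→  2·5 + 3 = 13  −1 ⇒ G_1=12
G_1=12  [base 5] 2·5 + 2  →[5↦6]→  2·6 + 2 = 14  −1 ⇒ G_2=13
G_2=13  [base 6] 2·6 + 1  →[6↦7]→  2·7 + 1 = 15  −1 ⇒ G_3=14

ω·2 + 1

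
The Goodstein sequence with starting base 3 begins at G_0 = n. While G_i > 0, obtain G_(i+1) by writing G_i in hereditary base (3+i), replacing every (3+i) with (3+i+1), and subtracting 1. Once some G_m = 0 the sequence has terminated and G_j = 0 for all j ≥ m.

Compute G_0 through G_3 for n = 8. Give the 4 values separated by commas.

base 3: 8 = 2·3 + 2; at 4: 2·4 + 2 = 10; next = 9
base 4: 9 = 2·4 + 1; at 5: 2·5 + 1 = 11; next = 10
base 5: 10 = 2·5; at 6: 2·6 = 12; next = 11

8, 9, 10, 11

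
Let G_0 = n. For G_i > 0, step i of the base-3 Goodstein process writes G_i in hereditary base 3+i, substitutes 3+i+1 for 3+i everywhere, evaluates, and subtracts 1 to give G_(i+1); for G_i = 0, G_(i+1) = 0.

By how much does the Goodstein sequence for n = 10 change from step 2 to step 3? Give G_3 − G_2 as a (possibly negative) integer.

base 3: 10 = 3^2 + 1; at 4: 4^2 + 1 = 17; next = 16
base 4: 16 = 4^2; at 5: 5^2 = 25; next = 24
base 5: 24 = 4·5 + 4; at 6: 4·6 + 4 = 28; next = 27

3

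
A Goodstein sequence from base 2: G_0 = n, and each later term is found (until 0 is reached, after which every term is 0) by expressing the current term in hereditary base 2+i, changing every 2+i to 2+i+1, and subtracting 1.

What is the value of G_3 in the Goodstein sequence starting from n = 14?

18750

step 0: 14 = 2^(2 + 1) + 2^2 + 2; sub 3 for 2: 3^(3 + 1) + 3^3 + 3; = 111; G_1 = 111−1 = 110
step 1: 110 = 3^(3 + 1) + 3^3 + 2; sub 4 for 3: 4^(4 + 1) + 4^4 + 2; = 1282; G_2 = 1282−1 = 1281
step 2: 1281 = 4^(4 + 1) + 4^4 + 1; sub 5 for 4: 5^(5 + 1) + 5^5 + 1; = 18751; G_3 = 18751−1 = 18750
step 3: 18750 = 5^(5 + 1) + 5^5; sub 6 for 5: 6^(6 + 1) + 6^6; = 326592; G_4 = 326592−1 = 326591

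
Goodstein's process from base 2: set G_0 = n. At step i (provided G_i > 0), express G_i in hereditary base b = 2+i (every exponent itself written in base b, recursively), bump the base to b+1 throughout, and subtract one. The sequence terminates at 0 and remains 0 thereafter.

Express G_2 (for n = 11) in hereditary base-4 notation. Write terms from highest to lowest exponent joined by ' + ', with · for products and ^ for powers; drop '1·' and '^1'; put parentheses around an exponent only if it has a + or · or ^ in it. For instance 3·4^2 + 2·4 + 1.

step 0: 11 = 2^(2 + 1) + 2 + 1; sub 3 for 2: 3^(3 + 1) + 3 + 1; = 85; G_1 = 85−1 = 84
step 1: 84 = 3^(3 + 1) + 3; sub 4 for 3: 4^(4 + 1) + 4; = 1028; G_2 = 1028−1 = 1027
step 2: 1027 = 4^(4 + 1) + 3; sub 5 for 4: 5^(5 + 1) + 3; = 15628; G_3 = 15628−1 = 15627

4^(4 + 1) + 3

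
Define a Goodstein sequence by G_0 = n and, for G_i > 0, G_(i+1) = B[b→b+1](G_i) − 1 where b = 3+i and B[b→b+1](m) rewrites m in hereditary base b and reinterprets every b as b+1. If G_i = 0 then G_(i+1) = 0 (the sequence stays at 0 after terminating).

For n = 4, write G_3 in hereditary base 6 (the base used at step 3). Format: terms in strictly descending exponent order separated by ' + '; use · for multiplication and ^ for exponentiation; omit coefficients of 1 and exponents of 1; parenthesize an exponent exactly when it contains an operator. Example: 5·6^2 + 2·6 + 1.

G_0 = 4. HB_3(4) = 3 + 1. Bump = 5. G_1 = 4.
G_1 = 4. HB_4(4) = 4. Bump = 5. G_2 = 4.
G_2 = 4. HB_5(4) = 4. Bump = 4. G_3 = 3.
G_3 = 3. HB_6(3) = 3. Bump = 3. G_4 = 2.

3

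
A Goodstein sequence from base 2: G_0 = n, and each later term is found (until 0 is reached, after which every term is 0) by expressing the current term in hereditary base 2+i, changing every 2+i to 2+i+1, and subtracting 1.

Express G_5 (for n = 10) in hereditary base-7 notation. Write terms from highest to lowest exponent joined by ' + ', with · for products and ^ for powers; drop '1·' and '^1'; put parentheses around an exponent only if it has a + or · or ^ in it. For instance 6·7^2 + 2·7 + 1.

5·7^7 + 5·7^5 + 5·7^4 + 5·7^3 + 5·7^2 + 5·7 + 4

G_0 = 10. HB_2(10) = 2^(2 + 1) + 2. Bump = 84. G_1 = 83.
G_1 = 83. HB_3(83) = 3^(3 + 1) + 2. Bump = 1026. G_2 = 1025.
G_2 = 1025. HB_4(1025) = 4^(4 + 1) + 1. Bump = 15626. G_3 = 15625.
G_3 = 15625. HB_5(15625) = 5^(5 + 1). Bump = 279936. G_4 = 279935.
G_4 = 279935. HB_6(279935) = 5·6^6 + 5·6^5 + 5·6^4 + 5·6^3 + 5·6^2 + 5·6 + 5. Bump = 4215755. G_5 = 4215754.
G_5 = 4215754. HB_7(4215754) = 5·7^7 + 5·7^5 + 5·7^4 + 5·7^3 + 5·7^2 + 5·7 + 4. Bump = 84073324. G_6 = 84073323.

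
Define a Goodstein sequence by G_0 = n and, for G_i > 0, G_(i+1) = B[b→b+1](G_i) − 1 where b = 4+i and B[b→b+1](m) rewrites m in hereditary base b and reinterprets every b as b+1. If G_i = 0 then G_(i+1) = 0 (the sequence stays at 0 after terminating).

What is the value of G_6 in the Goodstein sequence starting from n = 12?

(0) 12|_4 = 3·4 ↦ 3·5|_5 = 15 ⇒ 14
(1) 14|_5 = 2·5 + 4 ↦ 2·6 + 4|_6 = 16 ⇒ 15
(2) 15|_6 = 2·6 + 3 ↦ 2·7 + 3|_7 = 17 ⇒ 16
(3) 16|_7 = 2·7 + 2 ↦ 2·8 + 2|_8 = 18 ⇒ 17
(4) 17|_8 = 2·8 + 1 ↦ 2·9 + 1|_9 = 19 ⇒ 18
(5) 18|_9 = 2·9 ↦ 2·10|_10 = 20 ⇒ 19
(6) 19|_10 = 10 + 9 ↦ 11 + 9|_11 = 20 ⇒ 19

19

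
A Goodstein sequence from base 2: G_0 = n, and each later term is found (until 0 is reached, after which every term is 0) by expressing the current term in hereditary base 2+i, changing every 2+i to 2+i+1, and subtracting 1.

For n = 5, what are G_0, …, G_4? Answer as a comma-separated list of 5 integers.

step 0: 5 = 2^2 + 1; sub 3 for 2: 3^3 + 1; = 28; G_1 = 28−1 = 27
step 1: 27 = 3^3; sub 4 for 3: 4^4; = 256; G_2 = 256−1 = 255
step 2: 255 = 3·4^3 + 3·4^2 + 3·4 + 3; sub 5 for 4: 3·5^3 + 3·5^2 + 3·5 + 3; = 468; G_3 = 468−1 = 467
step 3: 467 = 3·5^3 + 3·5^2 + 3·5 + 2; sub 6 for 5: 3·6^3 + 3·6^2 + 3·6 + 2; = 776; G_4 = 776−1 = 775

5, 27, 255, 467, 775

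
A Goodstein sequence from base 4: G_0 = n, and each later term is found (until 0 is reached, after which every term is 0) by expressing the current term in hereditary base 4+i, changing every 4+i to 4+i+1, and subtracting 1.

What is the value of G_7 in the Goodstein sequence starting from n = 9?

11

i=0: 9 = 2·4 + 1 (b=4); 4→5: 2·5 + 1 = 11; 11−1 = 10
i=1: 10 = 2·5 (b=5); 5→6: 2·6 = 12; 12−1 = 11
i=2: 11 = 6 + 5 (b=6); 6→7: 7 + 5 = 12; 12−1 = 11
i=3: 11 = 7 + 4 (b=7); 7→8: 8 + 4 = 12; 12−1 = 11
i=4: 11 = 8 + 3 (b=8); 8→9: 9 + 3 = 12; 12−1 = 11
i=5: 11 = 9 + 2 (b=9); 9→10: 10 + 2 = 12; 12−1 = 11
i=6: 11 = 10 + 1 (b=10); 10→11: 11 + 1 = 12; 12−1 = 11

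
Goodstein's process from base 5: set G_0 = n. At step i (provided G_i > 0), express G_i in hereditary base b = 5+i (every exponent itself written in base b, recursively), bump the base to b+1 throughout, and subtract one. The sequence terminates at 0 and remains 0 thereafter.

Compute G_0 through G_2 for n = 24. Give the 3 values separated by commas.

24, 27, 30

24 —HB5→ 4·5 + 4 —bump→ 4·6 + 4 = 28 —(−1)→ 27
27 —HB6→ 4·6 + 3 —bump→ 4·7 + 3 = 31 —(−1)→ 30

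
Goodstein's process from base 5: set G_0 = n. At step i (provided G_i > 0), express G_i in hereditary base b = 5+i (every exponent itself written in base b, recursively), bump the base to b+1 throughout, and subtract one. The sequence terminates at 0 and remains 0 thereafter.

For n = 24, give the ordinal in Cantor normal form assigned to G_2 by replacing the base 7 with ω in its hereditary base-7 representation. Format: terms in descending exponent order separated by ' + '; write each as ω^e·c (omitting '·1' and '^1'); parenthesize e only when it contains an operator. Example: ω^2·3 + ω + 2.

ω·4 + 2

i=0: 24 = 4·5 + 4 (b=5); 5→6: 4·6 + 4 = 28; 28−1 = 27
i=1: 27 = 4·6 + 3 (b=6); 6→7: 4·7 + 3 = 31; 31−1 = 30
i=2: 30 = 4·7 + 2 (b=7); 7→8: 4·8 + 2 = 34; 34−1 = 33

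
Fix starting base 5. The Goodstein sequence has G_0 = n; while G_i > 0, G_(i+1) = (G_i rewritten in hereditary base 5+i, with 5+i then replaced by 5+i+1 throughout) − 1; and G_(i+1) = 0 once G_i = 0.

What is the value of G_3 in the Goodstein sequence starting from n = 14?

G_0 = 14. HB_5(14) = 2·5 + 4. Bump = 16. G_1 = 15.
G_1 = 15. HB_6(15) = 2·6 + 3. Bump = 17. G_2 = 16.
G_2 = 16. HB_7(16) = 2·7 + 2. Bump = 18. G_3 = 17.
G_3 = 17. HB_8(17) = 2·8 + 1. Bump = 19. G_4 = 18.

17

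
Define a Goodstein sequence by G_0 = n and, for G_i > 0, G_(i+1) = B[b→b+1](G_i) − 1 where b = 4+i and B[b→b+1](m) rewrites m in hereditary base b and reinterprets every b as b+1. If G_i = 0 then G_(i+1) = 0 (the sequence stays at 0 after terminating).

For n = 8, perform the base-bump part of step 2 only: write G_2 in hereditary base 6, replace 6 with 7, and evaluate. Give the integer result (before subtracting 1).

G_0 = 8. HB_4(8) = 2·4. Bump = 10. G_1 = 9.
G_1 = 9. HB_5(9) = 5 + 4. Bump = 10. G_2 = 9.
G_2 = 9. HB_6(9) = 6 + 3. Bump = 10. G_3 = 9.

10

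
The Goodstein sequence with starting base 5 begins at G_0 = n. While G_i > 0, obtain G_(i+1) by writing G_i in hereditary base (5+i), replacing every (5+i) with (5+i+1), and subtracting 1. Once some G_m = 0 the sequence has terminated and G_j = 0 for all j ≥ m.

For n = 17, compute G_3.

23

G_0=17  [base 5] 3·5 + 2  →[5↦6]→  3·6 + 2 = 20  −1 ⇒ G_1=19
G_1=19  [base 6] 3·6 + 1  →[6↦7]→  3·7 + 1 = 22  −1 ⇒ G_2=21
G_2=21  [base 7] 3·7  →[7↦8]→  3·8 = 24  −1 ⇒ G_3=23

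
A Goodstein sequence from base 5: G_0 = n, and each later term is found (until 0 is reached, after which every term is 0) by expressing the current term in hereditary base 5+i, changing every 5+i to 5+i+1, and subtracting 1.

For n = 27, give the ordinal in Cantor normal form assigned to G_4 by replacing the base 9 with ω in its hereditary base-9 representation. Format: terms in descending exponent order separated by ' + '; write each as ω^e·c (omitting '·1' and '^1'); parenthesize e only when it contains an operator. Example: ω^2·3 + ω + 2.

ω·7 + 6

[0] 27 ≡ 5^2 + 2 (base 5). Lift 6: 38. −1: 37.
[1] 37 ≡ 6^2 + 1 (base 6). Lift 7: 50. −1: 49.
[2] 49 ≡ 7^2 (base 7). Lift 8: 64. −1: 63.
[3] 63 ≡ 7·8 + 7 (base 8). Lift 9: 70. −1: 69.
[4] 69 ≡ 7·9 + 6 (base 9). Lift 10: 76. −1: 75.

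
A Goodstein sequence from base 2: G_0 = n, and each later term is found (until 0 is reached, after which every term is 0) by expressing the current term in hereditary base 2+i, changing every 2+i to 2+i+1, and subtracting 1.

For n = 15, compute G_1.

111

G_0 = 15. HB_2(15) = 2^(2 + 1) + 2^2 + 2 + 1. Bump = 112. G_1 = 111.
G_1 = 111. HB_3(111) = 3^(3 + 1) + 3^3 + 3. Bump = 1284. G_2 = 1283.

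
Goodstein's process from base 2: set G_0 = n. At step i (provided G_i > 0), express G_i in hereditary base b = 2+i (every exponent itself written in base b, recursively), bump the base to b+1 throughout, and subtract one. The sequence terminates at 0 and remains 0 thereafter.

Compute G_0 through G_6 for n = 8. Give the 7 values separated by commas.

8, 80, 553, 6310, 93395, 1647195, 33554571

G_0=8  [base 2] 2^(2 + 1)  →[2↦3]→  3^(3 + 1) = 81  −1 ⇒ G_1=80
G_1=80  [base 3] 2·3^3 + 2·3^2 + 2·3 + 2  →[3↦4]→  2·4^4 + 2·4^2 + 2·4 + 2 = 554  −1 ⇒ G_2=553
G_2=553  [base 4] 2·4^4 + 2·4^2 + 2·4 + 1  →[4↦5]→  2·5^5 + 2·5^2 + 2·5 + 1 = 6311  −1 ⇒ G_3=6310
G_3=6310  [base 5] 2·5^5 + 2·5^2 + 2·5  →[5↦6]→  2·6^6 + 2·6^2 + 2·6 = 93396  −1 ⇒ G_4=93395
G_4=93395  [base 6] 2·6^6 + 2·6^2 + 6 + 5  →[6↦7]→  2·7^7 + 2·7^2 + 7 + 5 = 1647196  −1 ⇒ G_5=1647195
G_5=1647195  [base 7] 2·7^7 + 2·7^2 + 7 + 4  →[7↦8]→  2·8^8 + 2·8^2 + 8 + 4 = 33554572  −1 ⇒ G_6=33554571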